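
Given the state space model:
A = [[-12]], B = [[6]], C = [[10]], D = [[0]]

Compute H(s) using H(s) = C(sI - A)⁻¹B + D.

(sI - A)⁻¹ = 1/(s + 12). H(s) = 10 × 6/(s + 12) + 0 = 60/(s + 12).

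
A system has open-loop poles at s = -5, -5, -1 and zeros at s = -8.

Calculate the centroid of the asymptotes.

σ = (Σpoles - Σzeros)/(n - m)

σ = (Σpoles - Σzeros)/(n - m) = (-11 - (-8))/(3 - 1) = -3/2 = -1.5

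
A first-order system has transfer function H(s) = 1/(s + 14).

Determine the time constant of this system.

For H(s) = 1/(s + 1/τ), the pole is at -1/τ = -14, so τ = 1/14 = 0.0714 s.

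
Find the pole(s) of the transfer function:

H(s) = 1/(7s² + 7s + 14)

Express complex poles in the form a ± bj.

Discriminant = 7² - 4×7×14 = 49 - 392 = -343 < 0, so the poles are a complex conjugate pair s = (-7 ± j√343)/(2×7). Real part = -7/(2×7) = -7/14 = -0.5; imaginary part = ±√343/(2×7) ≈ 1.3229. Poles: s = -0.5 ± 1.3229j.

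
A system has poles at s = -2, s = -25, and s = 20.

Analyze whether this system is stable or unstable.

Pole(s) at s = 20 are not in the left half-plane. System is unstable.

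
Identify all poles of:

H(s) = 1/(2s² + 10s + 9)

Discriminant = 10² - 4×2×9 = 100 - 72 = 28 > 0, so two distinct real poles. Using quadratic formula: s = (-10 ± √28)/(2×2) = (-10 ± √28)/4, with √28 ≈ 5.2915. s₁ ≈ -1.1771, s₂ ≈ -3.8229. Poles: s₁ = -1.1771, s₂ = -3.8229.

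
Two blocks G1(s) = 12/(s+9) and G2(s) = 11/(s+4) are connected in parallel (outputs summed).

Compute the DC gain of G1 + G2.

Parallel: G_eq = G1 + G2. DC gain = G1(0) + G2(0) = 12/9 + 11/4 = 1.3333 + 2.75 = 4.0833.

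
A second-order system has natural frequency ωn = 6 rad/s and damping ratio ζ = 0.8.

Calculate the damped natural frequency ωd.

ωd = ωn√(1 - ζ²) = 6√(1 - 0.8²) = 3.6 rad/s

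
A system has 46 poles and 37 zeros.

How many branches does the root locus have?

Root locus has n branches where n = number of poles = 46.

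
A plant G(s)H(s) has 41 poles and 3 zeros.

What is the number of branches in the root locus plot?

Root locus has n branches where n = number of poles = 41.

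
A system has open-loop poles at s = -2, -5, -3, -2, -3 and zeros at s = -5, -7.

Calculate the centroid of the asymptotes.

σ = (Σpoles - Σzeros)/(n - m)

σ = (Σpoles - Σzeros)/(n - m) = (-15 - (-12))/(5 - 2) = -3/3 = -1.0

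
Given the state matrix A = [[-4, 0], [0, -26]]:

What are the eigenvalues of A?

For diagonal matrix, eigenvalues are diagonal entries: λ₁ = -4, λ₂ = -26.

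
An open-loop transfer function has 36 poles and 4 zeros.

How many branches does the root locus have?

Root locus has n branches where n = number of poles = 36.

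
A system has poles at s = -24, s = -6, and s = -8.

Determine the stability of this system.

All poles are in the left half-plane. System is stable.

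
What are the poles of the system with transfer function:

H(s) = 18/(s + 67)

Pole is where denominator = 0: s + 67 = 0, so s = -67.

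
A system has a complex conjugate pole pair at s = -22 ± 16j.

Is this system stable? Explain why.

Real part of poles is -22 (< 0, left half-plane). Stable.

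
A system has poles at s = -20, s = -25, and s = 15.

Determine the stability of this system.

Pole(s) at s = 15 are not in the left half-plane. System is unstable.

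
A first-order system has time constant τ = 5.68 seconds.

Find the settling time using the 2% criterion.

For first-order system, 2% settling time ≈ 4τ = 4 × 5.68 = 22.72 s.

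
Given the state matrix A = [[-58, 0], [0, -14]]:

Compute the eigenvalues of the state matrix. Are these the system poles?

For diagonal matrix, eigenvalues are diagonal entries: λ₁ = -58, λ₂ = -14. Eigenvalues of A = system poles.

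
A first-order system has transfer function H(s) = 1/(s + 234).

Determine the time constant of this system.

For H(s) = 1/(s + 1/τ), the pole is at -1/τ = -234, so τ = 1/234 = 0.0043 s.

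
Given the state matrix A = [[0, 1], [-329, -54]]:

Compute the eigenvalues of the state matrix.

det(A - λI) = λ² - (-54)λ + 329 = (λ - (-47))(λ - (-7)). Eigenvalues: -47, -7.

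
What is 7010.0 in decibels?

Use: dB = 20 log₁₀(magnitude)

dB = 20 log₁₀(7010.0) = 76.9 dB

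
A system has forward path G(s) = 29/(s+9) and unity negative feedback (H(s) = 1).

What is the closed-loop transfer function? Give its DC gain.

T(s) = G/(1+GH) = [29/(s+9)] / [1 + 29/(s+9)] = 29/(s+9+29) = 29/(s+38). DC gain = 29/38 = 0.7632.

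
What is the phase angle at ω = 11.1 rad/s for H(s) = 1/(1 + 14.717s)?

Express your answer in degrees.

Phase = -arctan(ωτ) = -arctan(11.1 × 14.717) = -89.6°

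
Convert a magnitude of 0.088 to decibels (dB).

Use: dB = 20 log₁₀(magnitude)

dB = 20 log₁₀(0.088) = -21.1 dB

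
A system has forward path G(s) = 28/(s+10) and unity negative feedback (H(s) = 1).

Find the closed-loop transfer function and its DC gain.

T(s) = G/(1+GH) = [28/(s+10)] / [1 + 28/(s+10)] = 28/(s+10+28) = 28/(s+38). DC gain = 28/38 = 0.7368.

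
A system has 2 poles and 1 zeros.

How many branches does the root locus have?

Root locus has n branches where n = number of poles = 2.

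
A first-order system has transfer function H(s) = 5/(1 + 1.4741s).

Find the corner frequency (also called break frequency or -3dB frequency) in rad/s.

Corner frequency = 1/τ = 1/1.4741 = 0.678 rad/s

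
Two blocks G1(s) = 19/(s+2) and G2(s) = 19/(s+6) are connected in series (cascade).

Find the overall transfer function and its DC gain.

Series: multiply transfer functions. G_eq = 19/(s+2) × 19/(s+6) = 361/((s+2)(s+6)). DC gain = 361/(2×6) = 30.0833.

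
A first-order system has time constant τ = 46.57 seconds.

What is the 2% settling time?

For first-order system, 2% settling time ≈ 4τ = 4 × 46.57 = 186.28 s.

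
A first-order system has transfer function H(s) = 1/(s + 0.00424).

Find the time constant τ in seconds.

For H(s) = 1/(s + 1/τ), the pole is at -1/τ = -0.00424, so τ = 1/0.00424 = 235.8 s.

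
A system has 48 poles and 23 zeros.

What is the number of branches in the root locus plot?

Root locus has n branches where n = number of poles = 48.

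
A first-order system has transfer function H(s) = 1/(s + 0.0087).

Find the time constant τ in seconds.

For H(s) = 1/(s + 1/τ), the pole is at -1/τ = -0.0087, so τ = 1/0.0087 = 114.9 s.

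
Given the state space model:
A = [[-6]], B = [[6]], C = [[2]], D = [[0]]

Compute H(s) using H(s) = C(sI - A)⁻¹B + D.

(sI - A)⁻¹ = 1/(s + 6). H(s) = 2 × 6/(s + 6) + 0 = 12/(s + 6).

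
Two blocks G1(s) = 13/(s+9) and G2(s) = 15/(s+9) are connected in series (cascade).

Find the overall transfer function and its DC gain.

Series: multiply transfer functions. G_eq = 13/(s+9) × 15/(s+9) = 195/((s+9)(s+9)). DC gain = 195/(9×9) = 2.4074.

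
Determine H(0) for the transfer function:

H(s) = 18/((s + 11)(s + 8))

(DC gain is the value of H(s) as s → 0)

DC gain = H(0) = 18/(11 × 8) = 18/88 = 0.2045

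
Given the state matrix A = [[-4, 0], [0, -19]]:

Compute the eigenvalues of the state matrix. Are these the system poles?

For diagonal matrix, eigenvalues are diagonal entries: λ₁ = -4, λ₂ = -19. Eigenvalues of A = system poles.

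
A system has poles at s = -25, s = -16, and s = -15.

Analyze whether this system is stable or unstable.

All poles are in the left half-plane. System is stable.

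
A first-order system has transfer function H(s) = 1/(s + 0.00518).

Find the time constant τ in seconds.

For H(s) = 1/(s + 1/τ), the pole is at -1/τ = -0.00518, so τ = 1/0.00518 = 193.1 s.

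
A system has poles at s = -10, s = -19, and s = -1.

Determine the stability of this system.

All poles are in the left half-plane. System is stable.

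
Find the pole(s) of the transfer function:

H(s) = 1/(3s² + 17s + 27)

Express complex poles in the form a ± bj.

Discriminant = 17² - 4×3×27 = 289 - 324 = -35 < 0, so the poles are a complex conjugate pair s = (-17 ± j√35)/(2×3). Real part = -17/(2×3) = -17/6 ≈ -2.8333; imaginary part = ±√35/(2×3) ≈ 0.9860. Poles: s = -2.8333 ± 0.9860j.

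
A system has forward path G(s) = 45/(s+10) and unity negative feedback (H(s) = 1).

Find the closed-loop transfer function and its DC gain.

T(s) = G/(1+GH) = [45/(s+10)] / [1 + 45/(s+10)] = 45/(s+10+45) = 45/(s+55). DC gain = 45/55 = 0.8182.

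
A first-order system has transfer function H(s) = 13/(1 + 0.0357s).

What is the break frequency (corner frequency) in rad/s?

Corner frequency = 1/τ = 1/0.0357 = 28.011 rad/s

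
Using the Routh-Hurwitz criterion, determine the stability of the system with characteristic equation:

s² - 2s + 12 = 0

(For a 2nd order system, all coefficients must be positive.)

Coefficients: 1, -2, 12. b=-2 not positive, so system is unstable.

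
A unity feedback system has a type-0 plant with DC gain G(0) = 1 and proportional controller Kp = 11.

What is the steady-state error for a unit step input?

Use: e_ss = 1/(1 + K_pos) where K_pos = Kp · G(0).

K_pos = Kp · G(0) = 11 × 1 = 11. e_ss = 1/(1 + 11) = 0.0833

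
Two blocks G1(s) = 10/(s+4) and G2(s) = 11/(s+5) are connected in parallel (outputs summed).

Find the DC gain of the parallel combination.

Parallel: G_eq = G1 + G2. DC gain = G1(0) + G2(0) = 10/4 + 11/5 = 2.5 + 2.2 = 4.7.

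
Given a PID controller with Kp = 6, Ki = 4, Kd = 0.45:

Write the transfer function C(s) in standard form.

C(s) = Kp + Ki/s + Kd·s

Substituting values: C(s) = 6 + 4/s + 0.45s = (0.45s² + 6s + 4)/s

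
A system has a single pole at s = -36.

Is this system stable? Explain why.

Pole at s = -36 is in the left half-plane. Stable.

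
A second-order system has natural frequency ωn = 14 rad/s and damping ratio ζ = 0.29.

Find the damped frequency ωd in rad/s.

ωd = ωn√(1 - ζ²) = 14√(1 - 0.29²) = 13.4 rad/s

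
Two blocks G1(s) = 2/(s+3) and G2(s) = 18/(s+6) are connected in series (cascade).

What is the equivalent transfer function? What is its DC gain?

Series: multiply transfer functions. G_eq = 2/(s+3) × 18/(s+6) = 36/((s+3)(s+6)). DC gain = 36/(3×6) = 2.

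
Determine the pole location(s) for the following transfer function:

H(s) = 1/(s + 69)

Pole is where denominator = 0: s + 69 = 0, so s = -69.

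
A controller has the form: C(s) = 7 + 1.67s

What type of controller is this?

This is a Proportional-Derivative (PD) controller.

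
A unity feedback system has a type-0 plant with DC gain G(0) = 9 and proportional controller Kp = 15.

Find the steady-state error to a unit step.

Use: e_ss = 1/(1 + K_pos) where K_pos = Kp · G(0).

K_pos = Kp · G(0) = 15 × 9 = 135. e_ss = 1/(1 + 135) = 0.0074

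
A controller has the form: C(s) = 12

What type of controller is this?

This is a Proportional (P) controller.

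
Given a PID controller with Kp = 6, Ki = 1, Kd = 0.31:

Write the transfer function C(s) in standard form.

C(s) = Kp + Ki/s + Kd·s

Substituting values: C(s) = 6 + 1/s + 0.31s = (0.31s² + 6s + 1)/s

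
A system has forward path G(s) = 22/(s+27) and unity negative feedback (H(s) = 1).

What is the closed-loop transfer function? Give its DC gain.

T(s) = G/(1+GH) = [22/(s+27)] / [1 + 22/(s+27)] = 22/(s+27+22) = 22/(s+49). DC gain = 22/49 = 0.4490.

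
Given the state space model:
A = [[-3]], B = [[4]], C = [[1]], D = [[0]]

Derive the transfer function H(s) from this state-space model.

(sI - A)⁻¹ = 1/(s + 3). H(s) = 1 × 4/(s + 3) + 0 = 4/(s + 3).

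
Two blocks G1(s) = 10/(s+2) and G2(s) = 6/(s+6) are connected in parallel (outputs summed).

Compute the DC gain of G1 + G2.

Parallel: G_eq = G1 + G2. DC gain = G1(0) + G2(0) = 10/2 + 6/6 = 5 + 1 = 6.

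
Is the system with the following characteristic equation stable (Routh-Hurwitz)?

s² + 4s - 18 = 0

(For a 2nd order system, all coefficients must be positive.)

Coefficients: 1, 4, -18. c=-18 not positive, so system is unstable.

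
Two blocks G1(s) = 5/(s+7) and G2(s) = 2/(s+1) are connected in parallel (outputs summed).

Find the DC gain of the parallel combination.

Parallel: G_eq = G1 + G2. DC gain = G1(0) + G2(0) = 5/7 + 2/1 = 0.7143 + 2 = 2.7143.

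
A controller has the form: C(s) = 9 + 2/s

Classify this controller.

This is a Proportional-Integral (PI) controller.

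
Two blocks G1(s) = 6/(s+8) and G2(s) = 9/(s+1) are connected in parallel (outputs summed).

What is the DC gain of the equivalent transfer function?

Parallel: G_eq = G1 + G2. DC gain = G1(0) + G2(0) = 6/8 + 9/1 = 0.75 + 9 = 9.75.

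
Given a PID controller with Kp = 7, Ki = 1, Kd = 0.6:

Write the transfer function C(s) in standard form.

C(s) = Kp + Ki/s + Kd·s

Substituting values: C(s) = 7 + 1/s + 0.6s = (0.6s² + 7s + 1)/s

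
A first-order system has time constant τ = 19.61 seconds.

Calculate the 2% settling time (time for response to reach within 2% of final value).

For first-order system, 2% settling time ≈ 4τ = 4 × 19.61 = 78.44 s.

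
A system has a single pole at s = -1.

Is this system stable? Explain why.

Pole at s = -1 is in the left half-plane. Stable.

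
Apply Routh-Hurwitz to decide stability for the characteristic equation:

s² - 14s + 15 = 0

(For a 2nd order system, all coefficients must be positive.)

Coefficients: 1, -14, 15. b=-14 not positive, so system is unstable.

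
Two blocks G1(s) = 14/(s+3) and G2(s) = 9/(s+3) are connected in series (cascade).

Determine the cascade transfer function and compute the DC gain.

Series: multiply transfer functions. G_eq = 14/(s+3) × 9/(s+3) = 126/((s+3)(s+3)). DC gain = 126/(3×3) = 14.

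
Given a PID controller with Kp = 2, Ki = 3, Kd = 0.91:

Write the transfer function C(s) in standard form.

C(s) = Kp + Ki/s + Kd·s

Substituting values: C(s) = 2 + 3/s + 0.91s = (0.91s² + 2s + 3)/s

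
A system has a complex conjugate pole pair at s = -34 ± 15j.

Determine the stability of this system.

Real part of poles is -34 (< 0, left half-plane). Stable.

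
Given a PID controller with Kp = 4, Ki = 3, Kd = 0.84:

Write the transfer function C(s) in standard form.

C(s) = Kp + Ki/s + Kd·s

Substituting values: C(s) = 4 + 3/s + 0.84s = (0.84s² + 4s + 3)/s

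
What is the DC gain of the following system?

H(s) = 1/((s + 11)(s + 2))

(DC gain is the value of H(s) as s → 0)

DC gain = H(0) = 1/(11 × 2) = 1/22 = 0.0455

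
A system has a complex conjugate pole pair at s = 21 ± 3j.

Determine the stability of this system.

Real part of poles is 21 (> 0, right half-plane). Unstable.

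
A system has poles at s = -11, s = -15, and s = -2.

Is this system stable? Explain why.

All poles are in the left half-plane. System is stable.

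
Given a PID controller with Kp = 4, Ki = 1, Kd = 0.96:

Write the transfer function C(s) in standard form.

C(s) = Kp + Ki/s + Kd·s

Substituting values: C(s) = 4 + 1/s + 0.96s = (0.96s² + 4s + 1)/s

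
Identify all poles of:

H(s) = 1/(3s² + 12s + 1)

Discriminant = 12² - 4×3×1 = 144 - 12 = 132 > 0, so two distinct real poles. Using quadratic formula: s = (-12 ± √132)/(2×3) = (-12 ± √132)/6, with √132 ≈ 11.4891. s₁ ≈ -0.0851, s₂ ≈ -3.9149. Poles: s₁ = -0.0851, s₂ = -3.9149.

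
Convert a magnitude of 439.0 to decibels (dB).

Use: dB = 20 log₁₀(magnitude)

dB = 20 log₁₀(439.0) = 52.8 dB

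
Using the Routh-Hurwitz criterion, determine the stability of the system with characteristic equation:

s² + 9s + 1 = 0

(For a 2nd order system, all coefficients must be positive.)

Coefficients: 1, 9, 1. All positive, so system is stable.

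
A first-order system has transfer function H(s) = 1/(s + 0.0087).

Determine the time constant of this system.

For H(s) = 1/(s + 1/τ), the pole is at -1/τ = -0.0087, so τ = 1/0.0087 = 114.9 s.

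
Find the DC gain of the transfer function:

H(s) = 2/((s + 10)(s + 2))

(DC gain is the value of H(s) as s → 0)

DC gain = H(0) = 2/(10 × 2) = 2/20 = 0.1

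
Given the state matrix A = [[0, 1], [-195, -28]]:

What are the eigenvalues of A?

det(A - λI) = λ² - (-28)λ + 195 = (λ - (-15))(λ - (-13)). Eigenvalues: -15, -13.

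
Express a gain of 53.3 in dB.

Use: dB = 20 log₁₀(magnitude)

dB = 20 log₁₀(53.3) = 34.5 dB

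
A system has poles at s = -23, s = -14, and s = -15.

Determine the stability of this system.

All poles are in the left half-plane. System is stable.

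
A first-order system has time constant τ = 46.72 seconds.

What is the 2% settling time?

For first-order system, 2% settling time ≈ 4τ = 4 × 46.72 = 186.88 s.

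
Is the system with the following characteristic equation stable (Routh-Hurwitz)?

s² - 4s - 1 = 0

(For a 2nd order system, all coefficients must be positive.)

Coefficients: 1, -4, -1. b=-4, c=-1 not positive, so system is unstable.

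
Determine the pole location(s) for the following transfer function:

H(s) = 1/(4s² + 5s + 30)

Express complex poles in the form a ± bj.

Discriminant = 5² - 4×4×30 = 25 - 480 = -455 < 0, so the poles are a complex conjugate pair s = (-5 ± j√455)/(2×4). Real part = -5/(2×4) = -5/8 = -0.625; imaginary part = ±√455/(2×4) ≈ 2.6663. Poles: s = -0.625 ± 2.6663j.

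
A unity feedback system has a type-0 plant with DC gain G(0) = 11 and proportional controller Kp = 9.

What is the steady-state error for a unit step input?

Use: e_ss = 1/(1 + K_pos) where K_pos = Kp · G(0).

K_pos = Kp · G(0) = 9 × 11 = 99. e_ss = 1/(1 + 99) = 0.01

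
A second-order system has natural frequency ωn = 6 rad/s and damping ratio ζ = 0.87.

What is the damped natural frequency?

ωd = ωn√(1 - ζ²) = 6√(1 - 0.87²) = 2.96 rad/s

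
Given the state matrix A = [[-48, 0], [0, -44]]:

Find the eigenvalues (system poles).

For diagonal matrix, eigenvalues are diagonal entries: λ₁ = -48, λ₂ = -44.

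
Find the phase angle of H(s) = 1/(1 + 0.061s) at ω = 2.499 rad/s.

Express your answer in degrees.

Phase = -arctan(ωτ) = -arctan(2.499 × 0.061) = -8.7°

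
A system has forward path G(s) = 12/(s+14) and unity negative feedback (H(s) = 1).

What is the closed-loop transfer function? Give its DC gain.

T(s) = G/(1+GH) = [12/(s+14)] / [1 + 12/(s+14)] = 12/(s+14+12) = 12/(s+26). DC gain = 12/26 = 0.4615.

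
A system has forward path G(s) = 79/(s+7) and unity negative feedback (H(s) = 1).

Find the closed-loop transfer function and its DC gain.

T(s) = G/(1+GH) = [79/(s+7)] / [1 + 79/(s+7)] = 79/(s+7+79) = 79/(s+86). DC gain = 79/86 = 0.9186.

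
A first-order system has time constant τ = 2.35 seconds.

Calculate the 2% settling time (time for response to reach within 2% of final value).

For first-order system, 2% settling time ≈ 4τ = 4 × 2.35 = 9.4 s.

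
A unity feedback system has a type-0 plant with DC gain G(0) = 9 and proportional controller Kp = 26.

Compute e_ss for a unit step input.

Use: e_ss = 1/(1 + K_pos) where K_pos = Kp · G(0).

K_pos = Kp · G(0) = 26 × 9 = 234. e_ss = 1/(1 + 234) = 0.0043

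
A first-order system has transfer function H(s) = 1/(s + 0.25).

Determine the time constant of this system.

For H(s) = 1/(s + 1/τ), the pole is at -1/τ = -0.25, so τ = 1/0.25 = 4 s.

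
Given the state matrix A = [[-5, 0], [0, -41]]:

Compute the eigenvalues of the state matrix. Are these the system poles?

For diagonal matrix, eigenvalues are diagonal entries: λ₁ = -5, λ₂ = -41. Eigenvalues of A = system poles.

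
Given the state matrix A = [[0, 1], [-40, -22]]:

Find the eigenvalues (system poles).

det(A - λI) = λ² - (-22)λ + 40 = (λ - (-20))(λ - (-2)). Eigenvalues: -20, -2.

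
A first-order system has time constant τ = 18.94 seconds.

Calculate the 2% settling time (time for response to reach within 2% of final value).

For first-order system, 2% settling time ≈ 4τ = 4 × 18.94 = 75.76 s.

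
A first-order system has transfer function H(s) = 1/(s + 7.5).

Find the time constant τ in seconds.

For H(s) = 1/(s + 1/τ), the pole is at -1/τ = -7.5, so τ = 1/7.5 = 0.1333 s.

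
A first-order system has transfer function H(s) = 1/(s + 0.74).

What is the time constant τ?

For H(s) = 1/(s + 1/τ), the pole is at -1/τ = -0.74, so τ = 1/0.74 = 1.3514 s.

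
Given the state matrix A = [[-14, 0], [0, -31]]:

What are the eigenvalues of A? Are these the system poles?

For diagonal matrix, eigenvalues are diagonal entries: λ₁ = -14, λ₂ = -31. Eigenvalues of A = system poles.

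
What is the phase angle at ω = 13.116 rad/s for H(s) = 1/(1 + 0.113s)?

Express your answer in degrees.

Phase = -arctan(ωτ) = -arctan(13.116 × 0.113) = -56.0°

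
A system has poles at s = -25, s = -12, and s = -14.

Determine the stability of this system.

All poles are in the left half-plane. System is stable.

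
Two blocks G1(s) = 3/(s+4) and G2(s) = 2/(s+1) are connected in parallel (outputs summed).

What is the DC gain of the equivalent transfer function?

Parallel: G_eq = G1 + G2. DC gain = G1(0) + G2(0) = 3/4 + 2/1 = 0.75 + 2 = 2.75.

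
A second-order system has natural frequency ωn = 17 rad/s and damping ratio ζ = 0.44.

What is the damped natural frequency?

ωd = ωn√(1 - ζ²) = 17√(1 - 0.44²) = 15.27 rad/s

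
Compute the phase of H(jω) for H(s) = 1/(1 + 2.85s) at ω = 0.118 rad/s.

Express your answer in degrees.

Phase = -arctan(ωτ) = -arctan(0.118 × 2.85) = -18.6°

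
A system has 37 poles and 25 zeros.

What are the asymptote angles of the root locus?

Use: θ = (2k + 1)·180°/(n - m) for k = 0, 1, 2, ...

n - m = 37 - 25 = 12. Angles: θk = (2k + 1)·180°/12 = 15°, 45°, 75°, 105°, 135°, 165°, 195°, 225°, 255°, 285°, 315°, 345°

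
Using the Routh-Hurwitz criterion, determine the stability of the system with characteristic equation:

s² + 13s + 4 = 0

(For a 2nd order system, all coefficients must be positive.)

Coefficients: 1, 13, 4. All positive, so system is stable.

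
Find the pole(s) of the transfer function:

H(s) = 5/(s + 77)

Pole is where denominator = 0: s + 77 = 0, so s = -77.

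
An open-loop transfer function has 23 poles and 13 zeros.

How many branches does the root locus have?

Root locus has n branches where n = number of poles = 23.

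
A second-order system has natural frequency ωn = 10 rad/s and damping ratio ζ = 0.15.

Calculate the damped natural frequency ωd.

ωd = ωn√(1 - ζ²) = 10√(1 - 0.15²) = 9.89 rad/s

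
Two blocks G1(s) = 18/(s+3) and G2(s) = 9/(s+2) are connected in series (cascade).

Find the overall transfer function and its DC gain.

Series: multiply transfer functions. G_eq = 18/(s+3) × 9/(s+2) = 162/((s+3)(s+2)). DC gain = 162/(3×2) = 27.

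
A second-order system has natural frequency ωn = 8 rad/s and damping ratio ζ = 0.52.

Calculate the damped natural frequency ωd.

ωd = ωn√(1 - ζ²) = 8√(1 - 0.52²) = 6.83 rad/s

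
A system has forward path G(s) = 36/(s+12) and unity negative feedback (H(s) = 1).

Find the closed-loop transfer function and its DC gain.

T(s) = G/(1+GH) = [36/(s+12)] / [1 + 36/(s+12)] = 36/(s+12+36) = 36/(s+48). DC gain = 36/48 = 0.75.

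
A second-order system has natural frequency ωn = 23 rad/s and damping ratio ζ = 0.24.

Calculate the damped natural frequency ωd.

ωd = ωn√(1 - ζ²) = 23√(1 - 0.24²) = 22.33 rad/s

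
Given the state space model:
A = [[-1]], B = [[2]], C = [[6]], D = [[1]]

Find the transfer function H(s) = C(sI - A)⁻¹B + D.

(sI - A)⁻¹ = 1/(s + 1). H(s) = 6×2/(s + 1) + 1 = (s + 13)/(s + 1).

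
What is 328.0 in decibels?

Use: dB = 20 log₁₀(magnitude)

dB = 20 log₁₀(328.0) = 50.3 dB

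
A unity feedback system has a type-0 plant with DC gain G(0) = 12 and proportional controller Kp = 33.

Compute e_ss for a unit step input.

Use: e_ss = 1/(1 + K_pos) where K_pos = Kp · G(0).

K_pos = Kp · G(0) = 33 × 12 = 396. e_ss = 1/(1 + 396) = 0.0025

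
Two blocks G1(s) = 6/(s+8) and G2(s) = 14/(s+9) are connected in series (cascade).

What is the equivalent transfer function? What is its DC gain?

Series: multiply transfer functions. G_eq = 6/(s+8) × 14/(s+9) = 84/((s+8)(s+9)). DC gain = 84/(8×9) = 1.1667.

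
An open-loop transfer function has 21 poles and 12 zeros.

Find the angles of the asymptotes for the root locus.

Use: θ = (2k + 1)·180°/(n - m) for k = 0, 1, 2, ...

n - m = 21 - 12 = 9. Angles: θk = (2k + 1)·180°/9 = 20°, 60°, 100°, 140°, 180°, 220°, 260°, 300°, 340°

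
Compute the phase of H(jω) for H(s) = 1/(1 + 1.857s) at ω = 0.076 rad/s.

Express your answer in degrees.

Phase = -arctan(ωτ) = -arctan(0.076 × 1.857) = -8.0°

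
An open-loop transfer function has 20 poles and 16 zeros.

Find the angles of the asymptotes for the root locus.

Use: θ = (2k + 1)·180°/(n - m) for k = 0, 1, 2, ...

n - m = 20 - 16 = 4. Angles: θk = (2k + 1)·180°/4 = 45°, 135°, 225°, 315°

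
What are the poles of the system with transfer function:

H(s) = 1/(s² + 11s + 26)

Discriminant = 11² - 4×1×26 = 121 - 104 = 17 > 0, so two distinct real poles. Using quadratic formula: s = (-11 ± √17)/(2×1) = (-11 ± √17)/2, with √17 ≈ 4.1231. s₁ ≈ -3.4384, s₂ ≈ -7.5616. Poles: s₁ = -3.4384, s₂ = -7.5616.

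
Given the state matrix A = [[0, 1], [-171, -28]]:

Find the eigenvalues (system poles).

det(A - λI) = λ² - (-28)λ + 171 = (λ - (-19))(λ - (-9)). Eigenvalues: -19, -9.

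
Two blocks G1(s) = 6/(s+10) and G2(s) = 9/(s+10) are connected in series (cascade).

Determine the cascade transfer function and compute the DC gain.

Series: multiply transfer functions. G_eq = 6/(s+10) × 9/(s+10) = 54/((s+10)(s+10)). DC gain = 54/(10×10) = 0.54.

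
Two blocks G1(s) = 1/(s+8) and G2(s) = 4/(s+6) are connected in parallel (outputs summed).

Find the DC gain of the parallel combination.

Parallel: G_eq = G1 + G2. DC gain = G1(0) + G2(0) = 1/8 + 4/6 = 0.125 + 0.6667 = 0.7917.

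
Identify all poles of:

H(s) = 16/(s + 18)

Pole is where denominator = 0: s + 18 = 0, so s = -18.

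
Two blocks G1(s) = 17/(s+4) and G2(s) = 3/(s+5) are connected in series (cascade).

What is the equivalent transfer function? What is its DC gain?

Series: multiply transfer functions. G_eq = 17/(s+4) × 3/(s+5) = 51/((s+4)(s+5)). DC gain = 51/(4×5) = 2.55.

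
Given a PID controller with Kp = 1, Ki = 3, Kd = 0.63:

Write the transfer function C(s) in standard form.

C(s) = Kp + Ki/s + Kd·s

Substituting values: C(s) = 1 + 3/s + 0.63s = (0.63s² + s + 3)/s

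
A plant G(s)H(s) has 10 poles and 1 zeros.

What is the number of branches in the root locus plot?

Root locus has n branches where n = number of poles = 10.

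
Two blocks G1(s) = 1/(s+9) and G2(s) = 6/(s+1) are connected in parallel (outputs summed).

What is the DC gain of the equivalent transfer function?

Parallel: G_eq = G1 + G2. DC gain = G1(0) + G2(0) = 1/9 + 6/1 = 0.1111 + 6 = 6.1111.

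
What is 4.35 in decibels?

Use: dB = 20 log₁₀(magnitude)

dB = 20 log₁₀(4.35) = 12.8 dB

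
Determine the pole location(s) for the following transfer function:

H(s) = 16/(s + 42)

Pole is where denominator = 0: s + 42 = 0, so s = -42.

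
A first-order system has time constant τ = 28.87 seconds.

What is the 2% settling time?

For first-order system, 2% settling time ≈ 4τ = 4 × 28.87 = 115.48 s.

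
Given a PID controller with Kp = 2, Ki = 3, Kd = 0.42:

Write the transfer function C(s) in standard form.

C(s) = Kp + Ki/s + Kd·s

Substituting values: C(s) = 2 + 3/s + 0.42s = (0.42s² + 2s + 3)/s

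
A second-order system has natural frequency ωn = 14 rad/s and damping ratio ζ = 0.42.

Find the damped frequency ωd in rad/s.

ωd = ωn√(1 - ζ²) = 14√(1 - 0.42²) = 12.71 rad/s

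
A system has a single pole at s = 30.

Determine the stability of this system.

Pole at s = 30 is in the right half-plane. Unstable.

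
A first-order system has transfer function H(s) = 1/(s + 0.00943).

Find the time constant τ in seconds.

For H(s) = 1/(s + 1/τ), the pole is at -1/τ = -0.00943, so τ = 1/0.00943 = 106 s.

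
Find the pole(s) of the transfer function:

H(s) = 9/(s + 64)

Pole is where denominator = 0: s + 64 = 0, so s = -64.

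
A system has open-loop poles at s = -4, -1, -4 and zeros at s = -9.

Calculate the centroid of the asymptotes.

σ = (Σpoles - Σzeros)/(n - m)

σ = (Σpoles - Σzeros)/(n - m) = (-9 - (-9))/(3 - 1) = 0/2 = 0.0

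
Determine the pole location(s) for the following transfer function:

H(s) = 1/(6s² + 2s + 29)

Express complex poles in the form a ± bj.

Discriminant = 2² - 4×6×29 = 4 - 696 = -692 < 0, so the poles are a complex conjugate pair s = (-2 ± j√692)/(2×6). Real part = -2/(2×6) = -2/12 ≈ -0.1667; imaginary part = ±√692/(2×6) ≈ 2.1922. Poles: s = -0.1667 ± 2.1922j.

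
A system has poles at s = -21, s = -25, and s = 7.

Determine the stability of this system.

Pole(s) at s = 7 are not in the left half-plane. System is unstable.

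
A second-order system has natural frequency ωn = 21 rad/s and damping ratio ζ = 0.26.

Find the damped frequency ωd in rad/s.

ωd = ωn√(1 - ζ²) = 21√(1 - 0.26²) = 20.28 rad/s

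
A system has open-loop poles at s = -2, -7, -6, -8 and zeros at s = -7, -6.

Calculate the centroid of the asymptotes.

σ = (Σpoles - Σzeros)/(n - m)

σ = (Σpoles - Σzeros)/(n - m) = (-23 - (-13))/(4 - 2) = -10/2 = -5.0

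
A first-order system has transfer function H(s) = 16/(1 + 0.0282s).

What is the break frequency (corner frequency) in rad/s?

Corner frequency = 1/τ = 1/0.0282 = 35.461 rad/s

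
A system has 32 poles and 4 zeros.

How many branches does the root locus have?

Root locus has n branches where n = number of poles = 32.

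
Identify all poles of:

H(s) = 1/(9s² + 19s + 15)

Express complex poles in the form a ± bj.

Discriminant = 19² - 4×9×15 = 361 - 540 = -179 < 0, so the poles are a complex conjugate pair s = (-19 ± j√179)/(2×9). Real part = -19/(2×9) = -19/18 ≈ -1.0556; imaginary part = ±√179/(2×9) ≈ 0.7433. Poles: s = -1.0556 ± 0.7433j.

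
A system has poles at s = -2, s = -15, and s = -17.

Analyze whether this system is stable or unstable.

All poles are in the left half-plane. System is stable.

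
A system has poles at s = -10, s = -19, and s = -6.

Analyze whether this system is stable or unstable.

All poles are in the left half-plane. System is stable.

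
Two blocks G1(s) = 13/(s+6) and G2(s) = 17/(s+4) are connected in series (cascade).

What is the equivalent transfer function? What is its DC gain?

Series: multiply transfer functions. G_eq = 13/(s+6) × 17/(s+4) = 221/((s+6)(s+4)). DC gain = 221/(6×4) = 9.2083.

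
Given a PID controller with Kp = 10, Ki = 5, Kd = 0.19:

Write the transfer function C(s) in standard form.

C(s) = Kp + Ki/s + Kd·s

Substituting values: C(s) = 10 + 5/s + 0.19s = (0.19s² + 10s + 5)/s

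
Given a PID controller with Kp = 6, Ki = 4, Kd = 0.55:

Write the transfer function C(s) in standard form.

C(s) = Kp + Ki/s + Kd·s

Substituting values: C(s) = 6 + 4/s + 0.55s = (0.55s² + 6s + 4)/s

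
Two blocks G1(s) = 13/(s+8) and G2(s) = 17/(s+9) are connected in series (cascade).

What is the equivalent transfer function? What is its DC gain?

Series: multiply transfer functions. G_eq = 13/(s+8) × 17/(s+9) = 221/((s+8)(s+9)). DC gain = 221/(8×9) = 3.0694.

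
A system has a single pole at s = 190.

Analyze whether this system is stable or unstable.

Pole at s = 190 is in the right half-plane. Unstable.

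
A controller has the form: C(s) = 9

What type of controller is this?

This is a Proportional (P) controller.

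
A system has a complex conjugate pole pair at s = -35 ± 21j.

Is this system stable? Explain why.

Real part of poles is -35 (< 0, left half-plane). Stable.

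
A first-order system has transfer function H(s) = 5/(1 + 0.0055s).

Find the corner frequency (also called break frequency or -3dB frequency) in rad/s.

Corner frequency = 1/τ = 1/0.0055 = 181.818 rad/s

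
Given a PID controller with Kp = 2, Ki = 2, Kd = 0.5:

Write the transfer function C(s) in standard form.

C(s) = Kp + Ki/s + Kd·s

Substituting values: C(s) = 2 + 2/s + 0.5s = (0.5s² + 2s + 2)/s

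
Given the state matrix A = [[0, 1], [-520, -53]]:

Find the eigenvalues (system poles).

det(A - λI) = λ² - (-53)λ + 520 = (λ - (-13))(λ - (-40)). Eigenvalues: -13, -40.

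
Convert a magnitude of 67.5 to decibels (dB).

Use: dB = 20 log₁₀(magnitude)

dB = 20 log₁₀(67.5) = 36.6 dB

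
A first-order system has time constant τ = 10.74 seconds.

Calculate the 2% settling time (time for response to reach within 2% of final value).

For first-order system, 2% settling time ≈ 4τ = 4 × 10.74 = 42.96 s.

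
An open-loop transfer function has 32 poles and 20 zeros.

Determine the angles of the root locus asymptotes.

n - m = 32 - 20 = 12. Angles: θk = (2k + 1)·180°/12 = 15°, 45°, 75°, 105°, 135°, 165°, 195°, 225°, 255°, 285°, 315°, 345°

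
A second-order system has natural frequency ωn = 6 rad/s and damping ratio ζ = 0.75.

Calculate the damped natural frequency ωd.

ωd = ωn√(1 - ζ²) = 6√(1 - 0.75²) = 3.97 rad/s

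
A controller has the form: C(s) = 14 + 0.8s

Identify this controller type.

This is a Proportional-Derivative (PD) controller.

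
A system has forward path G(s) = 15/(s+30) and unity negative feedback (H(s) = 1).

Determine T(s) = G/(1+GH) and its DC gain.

T(s) = G/(1+GH) = [15/(s+30)] / [1 + 15/(s+30)] = 15/(s+30+15) = 15/(s+45). DC gain = 15/45 = 0.3333.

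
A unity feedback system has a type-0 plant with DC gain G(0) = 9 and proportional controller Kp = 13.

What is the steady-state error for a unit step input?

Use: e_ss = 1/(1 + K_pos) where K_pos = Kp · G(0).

K_pos = Kp · G(0) = 13 × 9 = 117. e_ss = 1/(1 + 117) = 0.0085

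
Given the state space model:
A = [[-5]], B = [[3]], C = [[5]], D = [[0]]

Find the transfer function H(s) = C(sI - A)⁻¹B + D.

(sI - A)⁻¹ = 1/(s + 5). H(s) = 5 × 3/(s + 5) + 0 = 15/(s + 5).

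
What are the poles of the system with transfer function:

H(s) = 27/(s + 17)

Pole is where denominator = 0: s + 17 = 0, so s = -17.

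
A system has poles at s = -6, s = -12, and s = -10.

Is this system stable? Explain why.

All poles are in the left half-plane. System is stable.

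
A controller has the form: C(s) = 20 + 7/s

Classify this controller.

This is a Proportional-Integral (PI) controller.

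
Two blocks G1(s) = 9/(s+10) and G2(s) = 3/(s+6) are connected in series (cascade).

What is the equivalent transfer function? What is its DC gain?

Series: multiply transfer functions. G_eq = 9/(s+10) × 3/(s+6) = 27/((s+10)(s+6)). DC gain = 27/(10×6) = 0.45.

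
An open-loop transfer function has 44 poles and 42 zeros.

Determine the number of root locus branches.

Root locus has n branches where n = number of poles = 44.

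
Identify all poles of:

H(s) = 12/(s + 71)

Pole is where denominator = 0: s + 71 = 0, so s = -71.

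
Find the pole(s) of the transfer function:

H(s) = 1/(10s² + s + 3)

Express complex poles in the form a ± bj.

Discriminant = 1² - 4×10×3 = 1 - 120 = -119 < 0, so the poles are a complex conjugate pair s = (-1 ± j√119)/(2×10). Real part = -1/(2×10) = -1/20 = -0.05; imaginary part = ±√119/(2×10) ≈ 0.5454. Poles: s = -0.05 ± 0.5454j.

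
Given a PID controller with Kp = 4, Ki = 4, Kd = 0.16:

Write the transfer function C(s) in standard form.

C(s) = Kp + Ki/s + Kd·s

Substituting values: C(s) = 4 + 4/s + 0.16s = (0.16s² + 4s + 4)/s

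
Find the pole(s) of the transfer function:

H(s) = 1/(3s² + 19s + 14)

Discriminant = 19² - 4×3×14 = 361 - 168 = 193 > 0, so two distinct real poles. Using quadratic formula: s = (-19 ± √193)/(2×3) = (-19 ± √193)/6, with √193 ≈ 13.8924. s₁ ≈ -0.8513, s₂ ≈ -5.4821. Poles: s₁ = -0.8513, s₂ = -5.4821.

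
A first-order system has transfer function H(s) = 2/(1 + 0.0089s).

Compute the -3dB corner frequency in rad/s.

Corner frequency = 1/τ = 1/0.0089 = 112.36 rad/s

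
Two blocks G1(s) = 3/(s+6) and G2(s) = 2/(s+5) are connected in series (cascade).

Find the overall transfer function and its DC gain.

Series: multiply transfer functions. G_eq = 3/(s+6) × 2/(s+5) = 6/((s+6)(s+5)). DC gain = 6/(6×5) = 0.2.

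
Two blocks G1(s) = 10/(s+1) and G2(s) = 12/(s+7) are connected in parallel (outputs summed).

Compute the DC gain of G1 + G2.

Parallel: G_eq = G1 + G2. DC gain = G1(0) + G2(0) = 10/1 + 12/7 = 10 + 1.7143 = 11.7143.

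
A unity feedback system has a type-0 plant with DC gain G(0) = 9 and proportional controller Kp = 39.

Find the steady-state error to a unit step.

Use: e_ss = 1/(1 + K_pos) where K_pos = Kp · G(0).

K_pos = Kp · G(0) = 39 × 9 = 351. e_ss = 1/(1 + 351) = 0.0028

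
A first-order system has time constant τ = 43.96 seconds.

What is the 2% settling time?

For first-order system, 2% settling time ≈ 4τ = 4 × 43.96 = 175.84 s.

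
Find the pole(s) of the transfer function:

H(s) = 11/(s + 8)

Pole is where denominator = 0: s + 8 = 0, so s = -8.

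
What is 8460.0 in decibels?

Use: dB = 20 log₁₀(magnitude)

dB = 20 log₁₀(8460.0) = 78.5 dB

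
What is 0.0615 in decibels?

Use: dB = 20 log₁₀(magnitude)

dB = 20 log₁₀(0.0615) = -24.2 dB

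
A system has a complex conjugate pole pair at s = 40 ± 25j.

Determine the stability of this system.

Real part of poles is 40 (> 0, right half-plane). Unstable.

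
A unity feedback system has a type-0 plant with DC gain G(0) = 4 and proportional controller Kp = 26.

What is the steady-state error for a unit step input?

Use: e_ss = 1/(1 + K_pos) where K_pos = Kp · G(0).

K_pos = Kp · G(0) = 26 × 4 = 104. e_ss = 1/(1 + 104) = 0.0095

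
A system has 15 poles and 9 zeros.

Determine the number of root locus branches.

Root locus has n branches where n = number of poles = 15.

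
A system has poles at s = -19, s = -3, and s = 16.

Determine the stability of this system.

Pole(s) at s = 16 are not in the left half-plane. System is unstable.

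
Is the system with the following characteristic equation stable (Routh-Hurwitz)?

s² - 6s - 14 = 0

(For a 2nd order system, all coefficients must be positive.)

Coefficients: 1, -6, -14. b=-6, c=-14 not positive, so system is unstable.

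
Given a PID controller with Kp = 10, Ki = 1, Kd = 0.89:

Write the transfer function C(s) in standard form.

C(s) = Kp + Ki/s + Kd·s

Substituting values: C(s) = 10 + 1/s + 0.89s = (0.89s² + 10s + 1)/s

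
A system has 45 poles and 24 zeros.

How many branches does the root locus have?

Root locus has n branches where n = number of poles = 45.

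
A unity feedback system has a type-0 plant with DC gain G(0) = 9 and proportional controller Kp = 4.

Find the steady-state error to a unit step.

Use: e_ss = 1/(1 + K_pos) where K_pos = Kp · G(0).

K_pos = Kp · G(0) = 4 × 9 = 36. e_ss = 1/(1 + 36) = 0.0270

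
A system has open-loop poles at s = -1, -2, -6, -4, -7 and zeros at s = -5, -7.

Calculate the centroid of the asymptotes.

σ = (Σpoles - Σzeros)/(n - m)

σ = (Σpoles - Σzeros)/(n - m) = (-20 - (-12))/(5 - 2) = -8/3 = -2.67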